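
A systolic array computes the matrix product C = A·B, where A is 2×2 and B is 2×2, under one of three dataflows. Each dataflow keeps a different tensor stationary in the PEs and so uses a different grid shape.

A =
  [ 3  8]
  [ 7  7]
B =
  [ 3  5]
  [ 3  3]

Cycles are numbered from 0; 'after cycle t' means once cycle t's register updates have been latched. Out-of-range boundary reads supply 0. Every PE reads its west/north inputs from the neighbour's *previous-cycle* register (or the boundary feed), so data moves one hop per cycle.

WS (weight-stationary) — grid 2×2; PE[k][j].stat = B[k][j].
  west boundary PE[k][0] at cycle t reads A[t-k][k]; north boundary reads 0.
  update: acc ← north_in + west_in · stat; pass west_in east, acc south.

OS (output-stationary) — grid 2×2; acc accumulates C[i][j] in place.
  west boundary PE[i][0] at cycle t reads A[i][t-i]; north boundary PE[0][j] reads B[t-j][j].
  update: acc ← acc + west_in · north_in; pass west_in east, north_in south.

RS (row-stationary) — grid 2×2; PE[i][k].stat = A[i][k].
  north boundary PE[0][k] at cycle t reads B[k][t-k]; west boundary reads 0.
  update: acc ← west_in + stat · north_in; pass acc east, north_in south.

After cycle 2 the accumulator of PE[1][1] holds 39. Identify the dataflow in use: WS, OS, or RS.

dataflow = WS

WS (2×2 grid), PE[1][1]:
  0: (1,1).acc=0  regs=<0,0>
  1: (1,1).acc=0  regs=<0,0>
  2: (1,1).acc=39  regs=<8,39>
OS (2×2 grid), PE[1][1]:
  0: (1,1).acc=0  regs=<0,0>
  1: (1,1).acc=0  regs=<0,0>
  2: (1,1).acc=35  regs=<7,5>
RS (2×2 grid), PE[1][1]:
  0: (1,1).acc=0  regs=<0,0>
  1: (1,1).acc=0  regs=<0,0>
  2: (1,1).acc=42  regs=<42,3>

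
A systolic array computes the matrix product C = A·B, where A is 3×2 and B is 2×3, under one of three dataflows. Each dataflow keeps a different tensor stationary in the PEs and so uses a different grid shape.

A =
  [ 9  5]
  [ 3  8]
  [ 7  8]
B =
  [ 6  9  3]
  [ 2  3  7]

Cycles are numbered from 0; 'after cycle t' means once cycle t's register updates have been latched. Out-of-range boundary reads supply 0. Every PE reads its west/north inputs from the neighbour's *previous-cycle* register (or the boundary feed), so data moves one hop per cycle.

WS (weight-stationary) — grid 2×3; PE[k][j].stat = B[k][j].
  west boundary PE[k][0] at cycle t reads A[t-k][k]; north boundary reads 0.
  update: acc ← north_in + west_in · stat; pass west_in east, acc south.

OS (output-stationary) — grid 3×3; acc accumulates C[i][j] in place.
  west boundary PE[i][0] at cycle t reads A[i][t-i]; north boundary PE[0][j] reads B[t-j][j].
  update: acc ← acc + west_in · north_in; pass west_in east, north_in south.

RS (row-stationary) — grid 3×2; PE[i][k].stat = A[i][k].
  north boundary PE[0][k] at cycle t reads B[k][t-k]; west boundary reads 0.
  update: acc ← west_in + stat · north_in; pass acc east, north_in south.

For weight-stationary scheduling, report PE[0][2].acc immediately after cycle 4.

PE[0][2].acc = 21

Tracing WS — 2×3 array, target PE[0][2]:
  @0  [0,1]  acc 0  |  →0  ↓0
  @0  [0,2]  acc 0  |  →0  ↓0
  @1  [0,1]  acc 81  |  →9  ↓81
  @1  [0,2]  acc 0  |  →0  ↓0
  @2  [0,1]  acc 27  |  →3  ↓27
  @2  [0,2]  acc 27  |  →9  ↓27
  @3  [0,1]  acc 63  |  →7  ↓63
  @3  [0,2]  acc 9  |  →3  ↓9
  @4  [0,1]  acc 0  |  →0  ↓0
  @4  [0,2]  acc 21  |  →7  ↓21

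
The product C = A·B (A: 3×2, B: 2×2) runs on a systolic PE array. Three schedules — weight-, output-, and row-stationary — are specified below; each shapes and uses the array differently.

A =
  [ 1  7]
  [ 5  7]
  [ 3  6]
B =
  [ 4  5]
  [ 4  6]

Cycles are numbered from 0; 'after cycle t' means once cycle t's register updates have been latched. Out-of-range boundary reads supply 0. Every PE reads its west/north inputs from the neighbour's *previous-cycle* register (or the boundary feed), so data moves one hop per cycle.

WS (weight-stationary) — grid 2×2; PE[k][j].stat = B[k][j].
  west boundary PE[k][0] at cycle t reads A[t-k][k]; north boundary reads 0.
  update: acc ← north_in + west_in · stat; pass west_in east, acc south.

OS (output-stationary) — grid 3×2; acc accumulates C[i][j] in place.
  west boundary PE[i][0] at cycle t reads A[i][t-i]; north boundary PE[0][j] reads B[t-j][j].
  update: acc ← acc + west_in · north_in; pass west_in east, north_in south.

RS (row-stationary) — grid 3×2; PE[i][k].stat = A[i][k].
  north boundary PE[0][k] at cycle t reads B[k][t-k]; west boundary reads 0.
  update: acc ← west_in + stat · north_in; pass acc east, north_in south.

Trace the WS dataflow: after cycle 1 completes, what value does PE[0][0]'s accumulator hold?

PE[0][0].acc = 20

WS on a 2×2 grid — tracing PE[0][0] and its feeders:
  cycle 0: PE[0][0] → acc 4, east 1, south 4
  cycle 1: PE[0][0] → acc 20, east 5, south 20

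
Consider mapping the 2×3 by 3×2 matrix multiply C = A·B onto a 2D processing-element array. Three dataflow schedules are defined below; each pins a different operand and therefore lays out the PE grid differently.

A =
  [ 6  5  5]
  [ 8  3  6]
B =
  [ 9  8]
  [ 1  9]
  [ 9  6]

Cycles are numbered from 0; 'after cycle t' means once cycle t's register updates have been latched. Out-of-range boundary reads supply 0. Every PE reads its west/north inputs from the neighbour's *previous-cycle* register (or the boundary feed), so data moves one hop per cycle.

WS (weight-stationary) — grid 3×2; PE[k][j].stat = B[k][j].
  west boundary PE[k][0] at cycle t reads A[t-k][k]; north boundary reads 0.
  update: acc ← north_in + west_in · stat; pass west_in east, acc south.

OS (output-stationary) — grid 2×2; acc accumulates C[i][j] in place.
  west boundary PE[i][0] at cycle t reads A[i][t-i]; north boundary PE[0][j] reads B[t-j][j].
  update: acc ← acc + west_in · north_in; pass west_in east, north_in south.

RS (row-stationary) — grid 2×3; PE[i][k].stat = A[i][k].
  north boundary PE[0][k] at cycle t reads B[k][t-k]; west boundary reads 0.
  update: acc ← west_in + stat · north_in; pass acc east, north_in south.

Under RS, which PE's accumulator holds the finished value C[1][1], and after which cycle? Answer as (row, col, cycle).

(row, col, cycle) = (1, 2, 4)

RS — PE[1][2] is where C[1][1] collects:
  t=0 PE[1][2]: acc=0 h=0 v=0
  t=1 PE[1][2]: acc=0 h=0 v=0
  t=2 PE[1][2]: acc=0 h=0 v=0
  t=3 PE[1][2]: acc=129 h=129 v=9
  t=4 PE[1][2]: acc=127 h=127 v=6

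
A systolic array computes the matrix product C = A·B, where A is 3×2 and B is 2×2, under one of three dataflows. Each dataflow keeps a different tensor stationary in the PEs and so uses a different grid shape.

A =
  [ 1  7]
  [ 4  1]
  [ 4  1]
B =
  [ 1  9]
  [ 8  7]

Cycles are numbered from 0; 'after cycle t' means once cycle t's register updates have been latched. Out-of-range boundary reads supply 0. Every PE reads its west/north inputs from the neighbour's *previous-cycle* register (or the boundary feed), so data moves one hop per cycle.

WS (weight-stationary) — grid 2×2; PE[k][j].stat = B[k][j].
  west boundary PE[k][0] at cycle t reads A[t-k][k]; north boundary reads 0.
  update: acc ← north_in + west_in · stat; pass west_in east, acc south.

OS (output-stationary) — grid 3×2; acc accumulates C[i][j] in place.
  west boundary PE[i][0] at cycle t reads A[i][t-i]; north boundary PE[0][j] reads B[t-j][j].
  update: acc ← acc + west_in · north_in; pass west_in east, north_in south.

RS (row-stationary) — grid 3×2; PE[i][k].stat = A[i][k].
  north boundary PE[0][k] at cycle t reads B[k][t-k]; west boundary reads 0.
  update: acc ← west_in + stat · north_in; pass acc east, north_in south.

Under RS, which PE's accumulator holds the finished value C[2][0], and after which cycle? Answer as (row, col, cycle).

Under RS, C[2][0] lands at PE[2][1]:
  after 0 — PE[2][1] acc=0, pass-E 0, pass-S 0
  after 1 — PE[2][1] acc=0, pass-E 0, pass-S 0
  after 2 — PE[2][1] acc=0, pass-E 0, pass-S 0
  after 3 — PE[2][1] acc=12, pass-E 12, pass-S 8

(row, col, cycle) = (2, 1, 3)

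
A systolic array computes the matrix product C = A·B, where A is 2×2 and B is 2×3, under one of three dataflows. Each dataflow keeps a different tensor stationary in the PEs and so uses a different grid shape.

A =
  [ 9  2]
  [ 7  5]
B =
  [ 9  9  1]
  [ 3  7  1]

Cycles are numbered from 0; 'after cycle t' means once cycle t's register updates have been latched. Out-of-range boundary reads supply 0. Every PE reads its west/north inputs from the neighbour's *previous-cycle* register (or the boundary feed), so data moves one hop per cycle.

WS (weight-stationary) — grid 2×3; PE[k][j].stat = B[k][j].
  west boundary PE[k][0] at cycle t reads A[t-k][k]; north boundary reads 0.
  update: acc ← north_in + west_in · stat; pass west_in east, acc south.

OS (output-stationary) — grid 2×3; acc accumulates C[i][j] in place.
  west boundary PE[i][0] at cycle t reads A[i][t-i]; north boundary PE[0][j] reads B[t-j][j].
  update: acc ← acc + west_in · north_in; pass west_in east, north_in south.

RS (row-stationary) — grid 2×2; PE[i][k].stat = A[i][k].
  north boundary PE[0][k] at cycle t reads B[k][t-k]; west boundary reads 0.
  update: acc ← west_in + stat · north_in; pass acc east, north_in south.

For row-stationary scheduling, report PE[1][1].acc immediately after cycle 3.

PE[1][1].acc = 98

RS (2×2). Following PE[1][1] plus its west/north inputs:
  0: (0,1).acc=0  regs=<0,0>
  0: (1,0).acc=0  regs=<0,0>
  0: (1,1).acc=0  regs=<0,0>
  1: (0,1).acc=87  regs=<87,3>
  1: (1,0).acc=63  regs=<63,9>
  1: (1,1).acc=0  regs=<0,0>
  2: (0,1).acc=95  regs=<95,7>
  2: (1,0).acc=63  regs=<63,9>
  2: (1,1).acc=78  regs=<78,3>
  3: (0,1).acc=11  regs=<11,1>
  3: (1,0).acc=7  regs=<7,1>
  3: (1,1).acc=98  regs=<98,7>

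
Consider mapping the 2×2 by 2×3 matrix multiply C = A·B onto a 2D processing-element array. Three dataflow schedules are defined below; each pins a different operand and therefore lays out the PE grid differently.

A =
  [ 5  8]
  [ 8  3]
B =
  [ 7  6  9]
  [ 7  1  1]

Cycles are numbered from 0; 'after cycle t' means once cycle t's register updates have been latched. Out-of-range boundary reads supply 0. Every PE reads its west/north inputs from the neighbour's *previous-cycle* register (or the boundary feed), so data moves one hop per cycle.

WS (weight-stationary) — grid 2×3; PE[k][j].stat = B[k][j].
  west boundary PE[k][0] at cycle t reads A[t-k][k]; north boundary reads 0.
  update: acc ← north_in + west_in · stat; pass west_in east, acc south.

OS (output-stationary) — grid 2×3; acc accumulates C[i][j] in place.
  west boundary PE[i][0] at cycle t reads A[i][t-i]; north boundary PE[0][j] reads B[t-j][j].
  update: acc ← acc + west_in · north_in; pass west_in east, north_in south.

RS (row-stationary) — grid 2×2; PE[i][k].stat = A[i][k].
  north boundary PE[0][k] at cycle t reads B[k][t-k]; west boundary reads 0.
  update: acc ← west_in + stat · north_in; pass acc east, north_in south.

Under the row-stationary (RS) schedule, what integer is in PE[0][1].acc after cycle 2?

PE[0][1].acc = 38

RS 2×2: PE[0][1] cycle-by-cycle (with neighbour feeds):
  0: (0,0).acc=35  regs=<35,7>
  0: (0,1).acc=0  regs=<0,0>
  1: (0,0).acc=30  regs=<30,6>
  1: (0,1).acc=91  regs=<91,7>
  2: (0,0).acc=45  regs=<45,9>
  2: (0,1).acc=38  regs=<38,1>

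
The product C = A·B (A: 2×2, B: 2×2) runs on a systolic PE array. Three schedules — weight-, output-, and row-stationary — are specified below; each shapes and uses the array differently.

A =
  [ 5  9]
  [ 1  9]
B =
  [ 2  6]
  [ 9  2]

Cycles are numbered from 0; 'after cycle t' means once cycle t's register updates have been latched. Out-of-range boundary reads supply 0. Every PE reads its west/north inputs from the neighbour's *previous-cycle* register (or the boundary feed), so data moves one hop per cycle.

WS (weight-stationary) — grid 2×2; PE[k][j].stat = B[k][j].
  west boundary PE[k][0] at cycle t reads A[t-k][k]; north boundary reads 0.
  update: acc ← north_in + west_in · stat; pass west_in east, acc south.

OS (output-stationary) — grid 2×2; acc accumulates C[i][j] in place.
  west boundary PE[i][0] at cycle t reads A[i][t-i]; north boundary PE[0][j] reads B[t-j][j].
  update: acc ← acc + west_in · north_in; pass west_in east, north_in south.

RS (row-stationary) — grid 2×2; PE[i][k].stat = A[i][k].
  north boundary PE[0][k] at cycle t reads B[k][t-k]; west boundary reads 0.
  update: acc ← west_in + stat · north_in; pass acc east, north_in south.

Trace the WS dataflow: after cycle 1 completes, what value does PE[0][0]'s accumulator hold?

PE[0][0].acc = 2

WS on a 2×2 grid — tracing PE[0][0] and its feeders:
  c0 r0c0: 10 / 5 / 10
  c1 r0c0: 2 / 1 / 2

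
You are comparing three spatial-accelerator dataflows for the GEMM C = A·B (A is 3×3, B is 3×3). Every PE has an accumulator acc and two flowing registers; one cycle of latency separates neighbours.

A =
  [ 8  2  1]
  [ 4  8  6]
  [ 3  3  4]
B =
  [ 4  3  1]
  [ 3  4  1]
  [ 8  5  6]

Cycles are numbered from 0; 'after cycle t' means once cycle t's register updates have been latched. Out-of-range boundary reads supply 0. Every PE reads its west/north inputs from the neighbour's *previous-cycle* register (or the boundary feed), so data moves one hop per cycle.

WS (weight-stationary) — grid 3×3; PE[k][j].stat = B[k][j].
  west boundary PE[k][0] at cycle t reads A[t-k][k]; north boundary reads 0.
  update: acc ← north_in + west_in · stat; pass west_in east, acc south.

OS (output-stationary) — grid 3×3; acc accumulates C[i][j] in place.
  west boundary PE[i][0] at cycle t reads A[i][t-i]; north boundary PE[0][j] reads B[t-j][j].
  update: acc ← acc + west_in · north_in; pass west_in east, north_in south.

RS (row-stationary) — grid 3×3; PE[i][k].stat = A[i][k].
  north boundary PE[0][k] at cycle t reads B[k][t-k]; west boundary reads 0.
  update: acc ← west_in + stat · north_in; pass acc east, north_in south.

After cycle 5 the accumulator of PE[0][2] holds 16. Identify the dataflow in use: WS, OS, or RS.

dataflow = OS

WS [3×3] PE[0][2] across cycles:
  after 0 — PE[0][2] acc=0, pass-E 0, pass-S 0
  after 1 — PE[0][2] acc=0, pass-E 0, pass-S 0
  after 2 — PE[0][2] acc=8, pass-E 8, pass-S 8
  after 3 — PE[0][2] acc=4, pass-E 4, pass-S 4
  after 4 — PE[0][2] acc=3, pass-E 3, pass-S 3
  after 5 — PE[0][2] acc=0, pass-E 0, pass-S 0
OS [3×3] PE[0][2] across cycles:
  after 0 — PE[0][2] acc=0, pass-E 0, pass-S 0
  after 1 — PE[0][2] acc=0, pass-E 0, pass-S 0
  after 2 — PE[0][2] acc=8, pass-E 8, pass-S 1
  after 3 — PE[0][2] acc=10, pass-E 2, pass-S 1
  after 4 — PE[0][2] acc=16, pass-E 1, pass-S 6
  after 5 — PE[0][2] acc=16, pass-E 0, pass-S 0
RS [3×3] PE[0][2] across cycles:
  after 0 — PE[0][2] acc=0, pass-E 0, pass-S 0
  after 1 — PE[0][2] acc=0, pass-E 0, pass-S 0
  after 2 — PE[0][2] acc=46, pass-E 46, pass-S 8
  after 3 — PE[0][2] acc=37, pass-E 37, pass-S 5
  after 4 — PE[0][2] acc=16, pass-E 16, pass-S 6
  after 5 — PE[0][2] acc=0, pass-E 0, pass-S 0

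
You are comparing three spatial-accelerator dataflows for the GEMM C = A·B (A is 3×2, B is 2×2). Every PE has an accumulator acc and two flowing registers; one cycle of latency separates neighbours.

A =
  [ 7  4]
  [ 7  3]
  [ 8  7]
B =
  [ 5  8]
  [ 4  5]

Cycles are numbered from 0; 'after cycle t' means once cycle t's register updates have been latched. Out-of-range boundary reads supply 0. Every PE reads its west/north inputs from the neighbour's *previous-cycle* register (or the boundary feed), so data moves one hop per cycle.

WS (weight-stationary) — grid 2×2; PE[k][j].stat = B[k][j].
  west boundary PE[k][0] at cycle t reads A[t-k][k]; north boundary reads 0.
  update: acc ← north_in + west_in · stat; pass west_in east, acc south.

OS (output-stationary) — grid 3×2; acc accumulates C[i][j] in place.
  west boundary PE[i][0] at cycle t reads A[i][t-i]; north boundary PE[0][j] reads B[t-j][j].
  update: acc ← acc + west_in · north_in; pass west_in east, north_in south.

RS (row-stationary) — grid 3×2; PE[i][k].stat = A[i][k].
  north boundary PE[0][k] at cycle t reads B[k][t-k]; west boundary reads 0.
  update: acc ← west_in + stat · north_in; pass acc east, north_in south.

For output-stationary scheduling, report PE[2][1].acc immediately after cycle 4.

PE[2][1].acc = 99

OS (3×2). Following PE[2][1] plus its west/north inputs:
  c0 r1c1: 0 / 0 / 0
  c0 r2c0: 0 / 0 / 0
  c0 r2c1: 0 / 0 / 0
  c1 r1c1: 0 / 0 / 0
  c1 r2c0: 0 / 0 / 0
  c1 r2c1: 0 / 0 / 0
  c2 r1c1: 56 / 7 / 8
  c2 r2c0: 40 / 8 / 5
  c2 r2c1: 0 / 0 / 0
  c3 r1c1: 71 / 3 / 5
  c3 r2c0: 68 / 7 / 4
  c3 r2c1: 64 / 8 / 8
  c4 r1c1: 71 / 0 / 0
  c4 r2c0: 68 / 0 / 0
  c4 r2c1: 99 / 7 / 5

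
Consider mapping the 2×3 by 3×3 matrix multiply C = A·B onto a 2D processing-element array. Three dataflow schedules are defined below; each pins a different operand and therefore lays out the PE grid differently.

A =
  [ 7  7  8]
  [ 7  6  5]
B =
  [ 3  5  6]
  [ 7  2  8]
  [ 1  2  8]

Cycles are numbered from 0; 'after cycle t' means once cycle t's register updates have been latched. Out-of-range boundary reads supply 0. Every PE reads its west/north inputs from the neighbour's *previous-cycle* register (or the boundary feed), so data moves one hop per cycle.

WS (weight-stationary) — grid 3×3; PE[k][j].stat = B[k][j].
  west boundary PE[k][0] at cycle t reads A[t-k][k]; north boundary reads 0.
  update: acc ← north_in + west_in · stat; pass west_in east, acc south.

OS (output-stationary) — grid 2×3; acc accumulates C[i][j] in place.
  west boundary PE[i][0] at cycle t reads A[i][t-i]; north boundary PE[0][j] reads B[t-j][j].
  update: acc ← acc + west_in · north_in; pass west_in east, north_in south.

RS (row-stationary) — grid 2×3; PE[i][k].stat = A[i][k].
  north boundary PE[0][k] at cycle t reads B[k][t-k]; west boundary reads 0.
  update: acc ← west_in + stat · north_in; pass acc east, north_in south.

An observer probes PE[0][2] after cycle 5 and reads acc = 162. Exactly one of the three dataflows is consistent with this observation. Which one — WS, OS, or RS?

WS (3×3 grid), PE[0][2]:
  c0 r0c2: 0 / 0 / 0
  c1 r0c2: 0 / 0 / 0
  c2 r0c2: 42 / 7 / 42
  c3 r0c2: 42 / 7 / 42
  c4 r0c2: 0 / 0 / 0
  c5 r0c2: 0 / 0 / 0
OS (2×3 grid), PE[0][2]:
  c0 r0c2: 0 / 0 / 0
  c1 r0c2: 0 / 0 / 0
  c2 r0c2: 42 / 7 / 6
  c3 r0c2: 98 / 7 / 8
  c4 r0c2: 162 / 8 / 8
  c5 r0c2: 162 / 0 / 0
RS (2×3 grid), PE[0][2]:
  c0 r0c2: 0 / 0 / 0
  c1 r0c2: 0 / 0 / 0
  c2 r0c2: 78 / 78 / 1
  c3 r0c2: 65 / 65 / 2
  c4 r0c2: 162 / 162 / 8
  c5 r0c2: 0 / 0 / 0

dataflow = OS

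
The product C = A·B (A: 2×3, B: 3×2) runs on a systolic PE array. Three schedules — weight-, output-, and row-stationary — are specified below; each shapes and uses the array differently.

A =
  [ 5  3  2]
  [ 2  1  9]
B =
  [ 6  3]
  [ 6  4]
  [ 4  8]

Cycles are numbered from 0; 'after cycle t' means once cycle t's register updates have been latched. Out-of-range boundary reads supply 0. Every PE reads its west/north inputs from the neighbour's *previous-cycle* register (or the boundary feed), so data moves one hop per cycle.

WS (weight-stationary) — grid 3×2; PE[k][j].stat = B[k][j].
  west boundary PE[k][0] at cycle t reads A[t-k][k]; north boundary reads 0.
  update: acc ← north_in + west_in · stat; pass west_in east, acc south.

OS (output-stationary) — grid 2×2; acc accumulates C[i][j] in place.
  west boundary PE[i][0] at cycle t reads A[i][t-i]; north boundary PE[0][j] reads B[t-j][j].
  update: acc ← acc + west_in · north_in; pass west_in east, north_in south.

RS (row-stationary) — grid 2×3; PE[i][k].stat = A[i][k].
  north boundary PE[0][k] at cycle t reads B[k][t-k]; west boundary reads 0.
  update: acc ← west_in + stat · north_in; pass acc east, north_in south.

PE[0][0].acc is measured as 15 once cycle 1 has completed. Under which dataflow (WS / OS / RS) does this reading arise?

dataflow = RS

WS [3×2] PE[0][0] across cycles:
  cycle 0: PE[0][0] → acc 30, east 5, south 30
  cycle 1: PE[0][0] → acc 12, east 2, south 12
OS [2×2] PE[0][0] across cycles:
  cycle 0: PE[0][0] → acc 30, east 5, south 6
  cycle 1: PE[0][0] → acc 48, east 3, south 6
RS [2×3] PE[0][0] across cycles:
  cycle 0: PE[0][0] → acc 30, east 30, south 6
  cycle 1: PE[0][0] → acc 15, east 15, south 3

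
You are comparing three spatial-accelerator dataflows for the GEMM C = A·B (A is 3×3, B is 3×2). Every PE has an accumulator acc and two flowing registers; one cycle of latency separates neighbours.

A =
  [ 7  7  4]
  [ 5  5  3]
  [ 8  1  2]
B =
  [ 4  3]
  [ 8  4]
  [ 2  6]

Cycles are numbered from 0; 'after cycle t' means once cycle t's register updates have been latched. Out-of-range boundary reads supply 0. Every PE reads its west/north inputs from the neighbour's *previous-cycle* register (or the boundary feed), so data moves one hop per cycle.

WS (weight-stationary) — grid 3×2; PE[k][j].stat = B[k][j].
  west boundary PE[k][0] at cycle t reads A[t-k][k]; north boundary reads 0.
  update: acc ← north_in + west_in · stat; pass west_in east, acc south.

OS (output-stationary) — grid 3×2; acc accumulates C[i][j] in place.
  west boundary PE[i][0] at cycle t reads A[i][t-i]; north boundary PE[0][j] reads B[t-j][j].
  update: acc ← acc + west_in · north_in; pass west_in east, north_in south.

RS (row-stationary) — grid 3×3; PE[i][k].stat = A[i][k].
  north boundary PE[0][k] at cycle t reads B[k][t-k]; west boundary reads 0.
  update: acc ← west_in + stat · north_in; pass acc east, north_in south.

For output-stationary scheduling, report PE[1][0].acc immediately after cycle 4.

PE[1][0].acc = 66

OS (3×2). Following PE[1][0] plus its west/north inputs:
  @0  [0,0]  acc 28  |  →7  ↓4
  @0  [1,0]  acc 0  |  →0  ↓0
  @1  [0,0]  acc 84  |  →7  ↓8
  @1  [1,0]  acc 20  |  →5  ↓4
  @2  [0,0]  acc 92  |  →4  ↓2
  @2  [1,0]  acc 60  |  →5  ↓8
  @3  [0,0]  acc 92  |  →0  ↓0
  @3  [1,0]  acc 66  |  →3  ↓2
  @4  [0,0]  acc 92  |  →0  ↓0
  @4  [1,0]  acc 66  |  →0  ↓0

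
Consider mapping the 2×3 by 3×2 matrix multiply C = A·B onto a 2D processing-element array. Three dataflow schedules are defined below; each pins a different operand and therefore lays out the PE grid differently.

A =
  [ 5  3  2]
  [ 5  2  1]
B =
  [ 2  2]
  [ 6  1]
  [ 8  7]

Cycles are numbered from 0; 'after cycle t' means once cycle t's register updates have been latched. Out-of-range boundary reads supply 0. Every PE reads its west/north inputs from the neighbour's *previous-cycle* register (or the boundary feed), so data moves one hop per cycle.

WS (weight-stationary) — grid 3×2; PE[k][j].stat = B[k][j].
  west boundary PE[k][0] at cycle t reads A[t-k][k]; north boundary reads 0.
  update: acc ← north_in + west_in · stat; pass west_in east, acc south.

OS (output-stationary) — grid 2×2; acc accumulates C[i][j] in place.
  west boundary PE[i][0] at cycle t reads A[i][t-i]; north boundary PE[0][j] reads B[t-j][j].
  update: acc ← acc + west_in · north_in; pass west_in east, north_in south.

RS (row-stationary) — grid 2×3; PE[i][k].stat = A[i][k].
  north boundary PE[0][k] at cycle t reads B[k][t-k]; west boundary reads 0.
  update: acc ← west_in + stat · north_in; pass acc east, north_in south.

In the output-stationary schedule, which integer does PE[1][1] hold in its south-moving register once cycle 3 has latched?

OS 2×2: PE[1][1] cycle-by-cycle (with neighbour feeds):
  t=0 PE[0][1]: acc=0 h=0 v=0
  t=0 PE[1][0]: acc=0 h=0 v=0
  t=0 PE[1][1]: acc=0 h=0 v=0
  t=1 PE[0][1]: acc=10 h=5 v=2
  t=1 PE[1][0]: acc=10 h=5 v=2
  t=1 PE[1][1]: acc=0 h=0 v=0
  t=2 PE[0][1]: acc=13 h=3 v=1
  t=2 PE[1][0]: acc=22 h=2 v=6
  t=2 PE[1][1]: acc=10 h=5 v=2
  t=3 PE[0][1]: acc=27 h=2 v=7
  t=3 PE[1][0]: acc=30 h=1 v=8
  t=3 PE[1][1]: acc=12 h=2 v=1

register = 1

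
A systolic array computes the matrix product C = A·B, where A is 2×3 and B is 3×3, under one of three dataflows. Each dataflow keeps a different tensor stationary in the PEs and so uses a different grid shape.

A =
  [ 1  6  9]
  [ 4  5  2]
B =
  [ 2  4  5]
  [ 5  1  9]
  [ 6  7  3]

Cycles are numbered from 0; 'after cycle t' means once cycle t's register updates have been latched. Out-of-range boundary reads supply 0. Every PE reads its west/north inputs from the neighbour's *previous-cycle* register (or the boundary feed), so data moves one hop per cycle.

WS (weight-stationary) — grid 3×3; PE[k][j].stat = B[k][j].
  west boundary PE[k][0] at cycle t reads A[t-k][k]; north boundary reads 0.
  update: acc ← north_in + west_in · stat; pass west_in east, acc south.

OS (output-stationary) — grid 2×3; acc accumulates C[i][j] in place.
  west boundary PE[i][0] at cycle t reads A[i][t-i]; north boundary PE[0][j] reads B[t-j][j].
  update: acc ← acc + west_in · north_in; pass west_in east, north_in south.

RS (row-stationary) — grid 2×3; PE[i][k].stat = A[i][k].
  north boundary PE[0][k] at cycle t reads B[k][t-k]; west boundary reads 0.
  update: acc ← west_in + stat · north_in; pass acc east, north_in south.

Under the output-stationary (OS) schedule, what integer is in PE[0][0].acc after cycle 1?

PE[0][0].acc = 32

Tracing OS — 2×3 array, target PE[0][0]:
  after 0 — PE[0][0] acc=2, pass-E 1, pass-S 2
  after 1 — PE[0][0] acc=32, pass-E 6, pass-S 5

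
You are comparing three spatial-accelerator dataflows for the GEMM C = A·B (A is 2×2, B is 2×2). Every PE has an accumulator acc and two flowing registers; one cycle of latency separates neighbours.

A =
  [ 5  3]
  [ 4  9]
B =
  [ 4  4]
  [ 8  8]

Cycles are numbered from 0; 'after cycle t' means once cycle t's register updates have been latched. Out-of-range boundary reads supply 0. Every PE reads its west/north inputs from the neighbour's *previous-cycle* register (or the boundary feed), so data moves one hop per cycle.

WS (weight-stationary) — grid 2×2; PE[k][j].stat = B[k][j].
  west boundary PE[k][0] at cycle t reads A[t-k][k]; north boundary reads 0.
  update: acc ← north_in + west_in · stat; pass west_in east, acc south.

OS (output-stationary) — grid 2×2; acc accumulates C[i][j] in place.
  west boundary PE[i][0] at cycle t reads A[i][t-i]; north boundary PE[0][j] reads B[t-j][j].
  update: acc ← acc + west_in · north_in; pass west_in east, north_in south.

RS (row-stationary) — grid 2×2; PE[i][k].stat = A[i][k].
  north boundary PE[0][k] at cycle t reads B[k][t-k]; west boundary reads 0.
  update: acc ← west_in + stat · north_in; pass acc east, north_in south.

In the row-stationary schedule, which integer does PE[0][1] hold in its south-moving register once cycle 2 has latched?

RS 2×2: PE[0][1] cycle-by-cycle (with neighbour feeds):
  c0 r0c0: 20 / 20 / 4
  c0 r0c1: 0 / 0 / 0
  c1 r0c0: 20 / 20 / 4
  c1 r0c1: 44 / 44 / 8
  c2 r0c0: 0 / 0 / 0
  c2 r0c1: 44 / 44 / 8

register = 8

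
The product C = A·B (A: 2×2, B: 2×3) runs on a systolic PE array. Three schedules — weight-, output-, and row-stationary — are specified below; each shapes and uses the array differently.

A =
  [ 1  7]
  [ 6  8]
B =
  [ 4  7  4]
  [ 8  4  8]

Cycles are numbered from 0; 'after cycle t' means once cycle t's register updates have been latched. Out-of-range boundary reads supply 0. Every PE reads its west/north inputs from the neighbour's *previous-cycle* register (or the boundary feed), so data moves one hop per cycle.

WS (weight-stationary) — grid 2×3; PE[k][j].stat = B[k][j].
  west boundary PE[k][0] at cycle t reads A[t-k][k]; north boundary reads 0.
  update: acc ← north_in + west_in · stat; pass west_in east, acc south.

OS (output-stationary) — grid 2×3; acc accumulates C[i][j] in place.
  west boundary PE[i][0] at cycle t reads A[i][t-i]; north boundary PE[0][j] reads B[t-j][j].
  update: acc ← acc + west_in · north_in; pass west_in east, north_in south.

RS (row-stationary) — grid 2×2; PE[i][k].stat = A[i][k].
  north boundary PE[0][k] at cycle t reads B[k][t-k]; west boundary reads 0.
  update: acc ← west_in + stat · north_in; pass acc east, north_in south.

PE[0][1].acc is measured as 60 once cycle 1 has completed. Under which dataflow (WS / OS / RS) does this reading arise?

WS [2×3] PE[0][1] across cycles:
  @0  [0,1]  acc 0  |  →0  ↓0
  @1  [0,1]  acc 7  |  →1  ↓7
OS [2×3] PE[0][1] across cycles:
  @0  [0,1]  acc 0  |  →0  ↓0
  @1  [0,1]  acc 7  |  →1  ↓7
RS [2×2] PE[0][1] across cycles:
  @0  [0,1]  acc 0  |  →0  ↓0
  @1  [0,1]  acc 60  |  →60  ↓8

dataflow = RS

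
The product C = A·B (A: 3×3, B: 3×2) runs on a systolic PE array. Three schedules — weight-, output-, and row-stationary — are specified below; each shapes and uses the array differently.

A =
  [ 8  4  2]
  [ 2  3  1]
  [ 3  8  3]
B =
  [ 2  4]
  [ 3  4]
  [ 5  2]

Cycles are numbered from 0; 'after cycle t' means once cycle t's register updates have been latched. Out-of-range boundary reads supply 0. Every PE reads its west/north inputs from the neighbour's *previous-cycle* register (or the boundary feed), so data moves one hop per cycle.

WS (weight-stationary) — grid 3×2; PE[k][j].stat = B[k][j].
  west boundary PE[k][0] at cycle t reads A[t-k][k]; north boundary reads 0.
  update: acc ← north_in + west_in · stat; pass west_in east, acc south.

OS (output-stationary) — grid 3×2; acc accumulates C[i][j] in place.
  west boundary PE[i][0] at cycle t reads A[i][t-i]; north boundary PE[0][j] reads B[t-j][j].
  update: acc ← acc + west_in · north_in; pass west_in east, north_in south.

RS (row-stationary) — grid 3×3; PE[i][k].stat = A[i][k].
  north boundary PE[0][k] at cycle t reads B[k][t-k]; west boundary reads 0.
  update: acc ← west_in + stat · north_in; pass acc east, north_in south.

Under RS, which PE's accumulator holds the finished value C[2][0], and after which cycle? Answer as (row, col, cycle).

(row, col, cycle) = (2, 2, 4)

RS — PE[2][2] is where C[2][0] collects:
  [0] (2,2) acc=0 (h:0 v:0)
  [1] (2,2) acc=0 (h:0 v:0)
  [2] (2,2) acc=0 (h:0 v:0)
  [3] (2,2) acc=0 (h:0 v:0)
  [4] (2,2) acc=45 (h:45 v:5)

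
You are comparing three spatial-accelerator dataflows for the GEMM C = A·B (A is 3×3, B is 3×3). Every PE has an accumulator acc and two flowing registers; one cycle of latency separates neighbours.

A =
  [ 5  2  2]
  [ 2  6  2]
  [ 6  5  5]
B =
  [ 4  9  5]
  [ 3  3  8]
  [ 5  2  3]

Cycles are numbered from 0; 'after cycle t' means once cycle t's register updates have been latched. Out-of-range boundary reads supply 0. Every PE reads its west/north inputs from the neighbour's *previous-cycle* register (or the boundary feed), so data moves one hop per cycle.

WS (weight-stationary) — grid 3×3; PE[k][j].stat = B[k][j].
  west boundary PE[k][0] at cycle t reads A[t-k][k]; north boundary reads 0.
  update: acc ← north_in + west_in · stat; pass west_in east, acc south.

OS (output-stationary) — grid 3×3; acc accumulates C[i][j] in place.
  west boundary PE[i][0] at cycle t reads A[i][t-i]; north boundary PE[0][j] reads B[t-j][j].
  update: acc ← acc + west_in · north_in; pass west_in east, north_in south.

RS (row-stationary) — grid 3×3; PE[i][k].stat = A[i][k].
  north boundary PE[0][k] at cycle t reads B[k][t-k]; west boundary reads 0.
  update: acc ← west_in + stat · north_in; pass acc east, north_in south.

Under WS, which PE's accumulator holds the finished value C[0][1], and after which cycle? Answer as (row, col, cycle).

(row, col, cycle) = (2, 1, 3)

Under WS, C[0][1] lands at PE[2][1]:
  cycle 0: PE[2][1] → acc 0, east 0, south 0
  cycle 1: PE[2][1] → acc 0, east 0, south 0
  cycle 2: PE[2][1] → acc 0, east 0, south 0
  cycle 3: PE[2][1] → acc 55, east 2, south 55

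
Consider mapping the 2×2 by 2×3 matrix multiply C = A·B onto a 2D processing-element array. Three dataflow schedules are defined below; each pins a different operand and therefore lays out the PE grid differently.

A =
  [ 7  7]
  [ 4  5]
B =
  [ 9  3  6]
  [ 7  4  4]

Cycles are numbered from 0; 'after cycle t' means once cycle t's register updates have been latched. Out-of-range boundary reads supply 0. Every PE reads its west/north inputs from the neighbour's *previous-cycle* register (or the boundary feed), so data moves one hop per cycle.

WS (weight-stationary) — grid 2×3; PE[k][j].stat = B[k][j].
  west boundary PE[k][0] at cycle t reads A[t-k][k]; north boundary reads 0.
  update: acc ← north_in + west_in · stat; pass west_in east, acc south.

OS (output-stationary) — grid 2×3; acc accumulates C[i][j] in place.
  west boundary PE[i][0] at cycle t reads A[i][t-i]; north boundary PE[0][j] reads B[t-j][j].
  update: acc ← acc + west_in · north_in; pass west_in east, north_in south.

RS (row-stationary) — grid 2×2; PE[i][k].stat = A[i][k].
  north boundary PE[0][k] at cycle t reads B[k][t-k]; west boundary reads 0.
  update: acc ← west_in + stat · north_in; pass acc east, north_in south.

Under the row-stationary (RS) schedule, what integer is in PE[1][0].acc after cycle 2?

PE[1][0].acc = 12

RS 2×2: PE[1][0] cycle-by-cycle (with neighbour feeds):
  c0 r0c0: 63 / 63 / 9
  c0 r1c0: 0 / 0 / 0
  c1 r0c0: 21 / 21 / 3
  c1 r1c0: 36 / 36 / 9
  c2 r0c0: 42 / 42 / 6
  c2 r1c0: 12 / 12 / 3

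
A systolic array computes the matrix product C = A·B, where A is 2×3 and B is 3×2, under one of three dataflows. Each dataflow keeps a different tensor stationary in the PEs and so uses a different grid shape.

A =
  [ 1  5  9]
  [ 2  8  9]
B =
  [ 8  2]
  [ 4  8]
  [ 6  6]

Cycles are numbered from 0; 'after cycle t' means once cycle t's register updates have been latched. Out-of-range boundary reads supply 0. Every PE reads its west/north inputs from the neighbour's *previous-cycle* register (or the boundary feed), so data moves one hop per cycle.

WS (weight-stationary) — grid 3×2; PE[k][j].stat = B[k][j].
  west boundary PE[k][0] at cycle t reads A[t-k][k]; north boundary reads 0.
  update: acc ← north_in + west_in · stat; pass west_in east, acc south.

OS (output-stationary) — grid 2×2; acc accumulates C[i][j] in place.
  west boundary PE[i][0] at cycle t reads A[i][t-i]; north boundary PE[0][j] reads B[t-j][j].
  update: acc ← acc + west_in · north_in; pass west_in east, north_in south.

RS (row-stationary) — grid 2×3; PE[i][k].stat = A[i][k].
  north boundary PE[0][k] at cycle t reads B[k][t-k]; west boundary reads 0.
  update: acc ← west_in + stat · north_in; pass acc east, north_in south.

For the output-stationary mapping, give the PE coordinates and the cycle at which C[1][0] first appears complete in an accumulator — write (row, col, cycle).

OS — PE[1][0] is where C[1][0] collects:
  @0  [1,0]  acc 0  |  →0  ↓0
  @1  [1,0]  acc 16  |  →2  ↓8
  @2  [1,0]  acc 48  |  →8  ↓4
  @3  [1,0]  acc 102  |  →9  ↓6

(row, col, cycle) = (1, 0, 3)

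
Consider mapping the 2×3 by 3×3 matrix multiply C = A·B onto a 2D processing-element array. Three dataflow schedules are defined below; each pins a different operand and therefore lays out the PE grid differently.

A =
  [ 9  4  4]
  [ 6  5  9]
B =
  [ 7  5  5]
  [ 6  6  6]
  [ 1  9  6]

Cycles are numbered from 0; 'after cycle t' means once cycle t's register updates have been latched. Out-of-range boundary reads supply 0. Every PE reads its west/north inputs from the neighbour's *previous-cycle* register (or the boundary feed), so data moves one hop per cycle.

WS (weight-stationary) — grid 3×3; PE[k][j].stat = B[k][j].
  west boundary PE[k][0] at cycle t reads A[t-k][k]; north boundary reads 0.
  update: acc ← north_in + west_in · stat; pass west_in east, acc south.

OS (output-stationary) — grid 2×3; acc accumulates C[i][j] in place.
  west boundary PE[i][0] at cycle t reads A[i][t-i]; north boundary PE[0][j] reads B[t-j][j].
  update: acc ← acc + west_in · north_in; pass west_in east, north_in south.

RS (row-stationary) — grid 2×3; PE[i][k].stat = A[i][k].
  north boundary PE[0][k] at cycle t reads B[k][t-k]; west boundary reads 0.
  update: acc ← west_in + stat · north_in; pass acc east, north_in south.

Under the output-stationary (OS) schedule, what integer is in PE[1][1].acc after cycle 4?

Tracing OS — 2×3 array, target PE[1][1]:
  c0 r0c1: 0 / 0 / 0
  c0 r1c0: 0 / 0 / 0
  c0 r1c1: 0 / 0 / 0
  c1 r0c1: 45 / 9 / 5
  c1 r1c0: 42 / 6 / 7
  c1 r1c1: 0 / 0 / 0
  c2 r0c1: 69 / 4 / 6
  c2 r1c0: 72 / 5 / 6
  c2 r1c1: 30 / 6 / 5
  c3 r0c1: 105 / 4 / 9
  c3 r1c0: 81 / 9 / 1
  c3 r1c1: 60 / 5 / 6
  c4 r0c1: 105 / 0 / 0
  c4 r1c0: 81 / 0 / 0
  c4 r1c1: 141 / 9 / 9

PE[1][1].acc = 141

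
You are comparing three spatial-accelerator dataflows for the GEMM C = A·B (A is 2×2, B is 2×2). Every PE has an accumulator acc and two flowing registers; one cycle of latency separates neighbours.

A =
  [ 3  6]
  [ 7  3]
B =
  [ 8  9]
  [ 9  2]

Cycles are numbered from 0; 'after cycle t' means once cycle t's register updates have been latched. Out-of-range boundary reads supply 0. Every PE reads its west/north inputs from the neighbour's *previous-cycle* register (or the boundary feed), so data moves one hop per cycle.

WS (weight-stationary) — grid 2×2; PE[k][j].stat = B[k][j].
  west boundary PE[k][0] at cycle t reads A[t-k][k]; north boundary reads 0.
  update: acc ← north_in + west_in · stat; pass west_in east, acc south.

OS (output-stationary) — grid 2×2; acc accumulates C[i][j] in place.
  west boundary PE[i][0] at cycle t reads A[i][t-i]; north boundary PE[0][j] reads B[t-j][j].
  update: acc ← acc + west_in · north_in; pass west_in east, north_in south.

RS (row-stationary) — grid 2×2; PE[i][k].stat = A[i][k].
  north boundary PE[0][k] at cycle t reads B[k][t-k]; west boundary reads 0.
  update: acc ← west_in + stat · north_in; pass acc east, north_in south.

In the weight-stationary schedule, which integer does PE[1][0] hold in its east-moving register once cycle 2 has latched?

register = 3

Tracing WS — 2×2 array, target PE[1][0]:
  step 0 · PE0,0: acc=24; fwd→3 fwd↓24
  step 0 · PE1,0: acc=0; fwd→0 fwd↓0
  step 1 · PE0,0: acc=56; fwd→7 fwd↓56
  step 1 · PE1,0: acc=78; fwd→6 fwd↓78
  step 2 · PE0,0: acc=0; fwd→0 fwd↓0
  step 2 · PE1,0: acc=83; fwd→3 fwd↓83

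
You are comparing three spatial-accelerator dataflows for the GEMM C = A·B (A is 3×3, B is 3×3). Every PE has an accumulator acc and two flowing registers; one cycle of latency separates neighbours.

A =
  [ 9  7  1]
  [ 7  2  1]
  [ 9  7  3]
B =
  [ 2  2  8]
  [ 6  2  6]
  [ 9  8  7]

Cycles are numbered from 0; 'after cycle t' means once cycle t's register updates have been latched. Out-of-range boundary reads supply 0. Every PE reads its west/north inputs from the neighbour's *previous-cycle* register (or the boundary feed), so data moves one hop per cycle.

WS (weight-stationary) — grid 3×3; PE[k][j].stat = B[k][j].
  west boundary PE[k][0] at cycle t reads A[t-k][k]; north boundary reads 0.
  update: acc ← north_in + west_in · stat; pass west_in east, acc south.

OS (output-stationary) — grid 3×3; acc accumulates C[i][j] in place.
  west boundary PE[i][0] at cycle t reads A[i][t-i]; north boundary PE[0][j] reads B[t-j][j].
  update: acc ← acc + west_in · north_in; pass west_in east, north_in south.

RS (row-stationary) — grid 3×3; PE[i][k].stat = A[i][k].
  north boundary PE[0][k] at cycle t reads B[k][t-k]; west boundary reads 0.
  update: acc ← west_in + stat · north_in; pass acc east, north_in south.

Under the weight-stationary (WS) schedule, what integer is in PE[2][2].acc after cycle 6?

PE[2][2].acc = 135

WS on a 3×3 grid — tracing PE[2][2] and its feeders:
  0: (1,2).acc=0  regs=<0,0>
  0: (2,1).acc=0  regs=<0,0>
  0: (2,2).acc=0  regs=<0,0>
  1: (1,2).acc=0  regs=<0,0>
  1: (2,1).acc=0  regs=<0,0>
  1: (2,2).acc=0  regs=<0,0>
  2: (1,2).acc=0  regs=<0,0>
  2: (2,1).acc=0  regs=<0,0>
  2: (2,2).acc=0  regs=<0,0>
  3: (1,2).acc=114  regs=<7,114>
  3: (2,1).acc=40  regs=<1,40>
  3: (2,2).acc=0  regs=<0,0>
  4: (1,2).acc=68  regs=<2,68>
  4: (2,1).acc=26  regs=<1,26>
  4: (2,2).acc=121  regs=<1,121>
  5: (1,2).acc=114  regs=<7,114>
  5: (2,1).acc=56  regs=<3,56>
  5: (2,2).acc=75  regs=<1,75>
  6: (1,2).acc=0  regs=<0,0>
  6: (2,1).acc=0  regs=<0,0>
  6: (2,2).acc=135  regs=<3,135>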